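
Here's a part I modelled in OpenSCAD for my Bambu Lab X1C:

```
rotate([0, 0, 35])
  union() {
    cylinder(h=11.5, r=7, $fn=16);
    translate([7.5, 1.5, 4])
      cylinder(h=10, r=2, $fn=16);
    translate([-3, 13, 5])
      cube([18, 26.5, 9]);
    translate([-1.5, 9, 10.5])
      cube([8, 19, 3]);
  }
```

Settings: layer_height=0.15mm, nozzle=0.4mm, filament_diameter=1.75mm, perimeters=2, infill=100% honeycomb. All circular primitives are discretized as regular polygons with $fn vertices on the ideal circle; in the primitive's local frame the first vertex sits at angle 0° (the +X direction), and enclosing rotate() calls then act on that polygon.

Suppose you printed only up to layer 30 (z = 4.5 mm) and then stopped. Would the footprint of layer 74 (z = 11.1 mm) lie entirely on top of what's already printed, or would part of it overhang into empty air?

part overhangs

Compare the two slices. At z = 4.5: the r=7 cylinder contributes a regular 16-gon of circumradius 7 (area = (16/2)·7.000²·sin(360°/16) = 150.01 mm²); the r=2 cylinder at (7.5, 1.5) contributes a regular 16-gon of circumradius 2 (area = (16/2)·2.000²·sin(360°/16) = 12.25 mm²); the cube at (-3, 13) does not reach this height (z outside [5, 14]); the cube at (-1.5, 9) does not reach this height (z outside [10.5, 13.5]); Merging all regions: the regions partially overlap — summed areas 162.26 mm² minus the doubly-counted overlap 3.05 mm² gives 159.21 mm² — area = 159.21 mm²; (whole slice rotated 35° about Z — lengths, areas and connectivity unchanged). At z = 11.1: the r=7 cylinder contributes a regular 16-gon of circumradius 7 (area = (16/2)·7.000²·sin(360°/16) = 150.01 mm²); the r=2 cylinder at (7.5, 1.5) contributes a regular 16-gon of circumradius 2 (area = (16/2)·2.000²·sin(360°/16) = 12.25 mm²); the 18×26.5 cube at (-3, 13) contributes its full rectangle (area 477.00 mm²); the cube at (-1.5, 9) is present — its section is the full 8×19 rectangle (area 152.00 mm²); Merging all regions: the regions partially overlap — summed areas 791.26 mm² minus the doubly-counted overlap 123.05 mm² gives 668.21 mm² — area = 668.21 mm²; (rotated 35° about Z; rotation is an isometry so areas/perimeters/island counts are preserved). Checking containment: at z = 11.1 the cross-section extends beyond the z = 4.5 cross-section by about 509.00 mm².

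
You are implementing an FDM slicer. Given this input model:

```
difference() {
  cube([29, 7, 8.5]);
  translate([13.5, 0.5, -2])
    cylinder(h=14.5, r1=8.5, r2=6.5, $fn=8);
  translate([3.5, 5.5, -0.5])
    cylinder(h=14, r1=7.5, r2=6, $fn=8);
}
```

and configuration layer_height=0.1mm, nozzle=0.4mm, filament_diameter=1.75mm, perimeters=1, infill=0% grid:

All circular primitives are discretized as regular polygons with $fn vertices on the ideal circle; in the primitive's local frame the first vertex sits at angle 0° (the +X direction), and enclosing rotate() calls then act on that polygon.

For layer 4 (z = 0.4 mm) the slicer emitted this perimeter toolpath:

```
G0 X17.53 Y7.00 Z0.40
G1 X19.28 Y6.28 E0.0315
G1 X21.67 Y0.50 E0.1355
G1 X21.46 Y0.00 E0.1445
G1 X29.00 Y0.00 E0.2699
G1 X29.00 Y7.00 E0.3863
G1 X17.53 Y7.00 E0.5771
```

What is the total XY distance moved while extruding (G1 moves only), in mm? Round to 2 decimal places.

Sum the Euclidean lengths of each G1 segment: total = 34.70 mm.

34.70 mm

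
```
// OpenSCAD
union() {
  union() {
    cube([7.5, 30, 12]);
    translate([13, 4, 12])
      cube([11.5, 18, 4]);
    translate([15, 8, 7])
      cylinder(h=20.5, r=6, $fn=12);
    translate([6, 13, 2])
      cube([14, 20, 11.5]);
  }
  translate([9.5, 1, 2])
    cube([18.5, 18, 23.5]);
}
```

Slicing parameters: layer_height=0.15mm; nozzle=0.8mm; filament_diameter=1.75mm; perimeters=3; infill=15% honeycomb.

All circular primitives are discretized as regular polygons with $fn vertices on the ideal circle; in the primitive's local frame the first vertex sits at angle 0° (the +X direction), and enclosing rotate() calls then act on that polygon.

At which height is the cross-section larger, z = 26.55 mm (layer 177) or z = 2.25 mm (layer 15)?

layer 15 (z = 2.25 mm)

Layer 177 (z = 26.55): the cube does not reach this height (z outside [0, 12]); the cube at (13, 4) is not intersected at this z (z outside [12, 16]); the cylinder at (15, 8): section is a regular 12-gon, circumradius r=6 (area = (12/2)·6.000²·sin(360°/12) = 108.00 mm²); the cube at (6, 13) is absent (z outside [2, 13.5]); Combining (union): only the r=6 cylinder at (15, 8) is present, so the union is just that shape — area = 108.00 mm²; the cube at (9.5, 1) is not intersected at this z (z outside [2, 25.5]); Taking the union: only that combined region is present, so the union is just that shape — area = 108.00 mm². So its area = 108.00 mm². Layer 15 (z = 2.25): the cube (footprint 7.5×30) is included at this height (area 225.00 mm²); the cube at (13, 4) is absent (z outside [12, 16]); the cylinder at (15, 8) does not reach this height (z outside [7, 27.5]); the 14×20 cube at (6, 13) contributes its full rectangle (area 280.00 mm²); Merging all regions: the regions partially overlap — summed areas 505.00 mm² minus the doubly-counted overlap 25.50 mm² gives 479.50 mm² — area = 479.50 mm²; the 18.5×18 cube at (9.5, 1) contributes its full rectangle (area 333.00 mm²); Merging all regions: the regions partially overlap — summed areas 812.50 mm² minus the doubly-counted overlap 63.00 mm² gives 749.50 mm² — area = 749.50 mm². So its area = 749.50 mm². Layer 15 is larger (749.50 vs 108.00 mm²).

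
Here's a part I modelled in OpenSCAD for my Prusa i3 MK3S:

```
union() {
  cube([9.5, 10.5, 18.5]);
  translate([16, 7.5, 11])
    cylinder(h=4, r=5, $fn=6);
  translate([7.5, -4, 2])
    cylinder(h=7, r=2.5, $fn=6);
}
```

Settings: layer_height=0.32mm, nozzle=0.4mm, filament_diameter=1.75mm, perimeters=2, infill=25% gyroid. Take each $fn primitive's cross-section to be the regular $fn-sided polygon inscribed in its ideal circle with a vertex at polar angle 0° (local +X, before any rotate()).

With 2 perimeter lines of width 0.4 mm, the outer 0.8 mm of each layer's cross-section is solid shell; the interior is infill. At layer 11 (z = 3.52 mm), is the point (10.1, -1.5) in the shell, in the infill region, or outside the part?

At z = 3.52 mm: the 9.5×10.5 cube contributes its full rectangle; the cylinder at (16, 7.5) is absent (z outside [11, 15]); the r=2.5 cylinder at (7.5, -4) gives a regular 6-gon of circumradius 2.5 (constant along its height); Taking the union: the 2 present regions are separate (no shared area or edge), so areas and boundary lengths simply add and each stays a separate island — 2 connected regions. Overall, the cross-section has 2 separate islands. The nearest boundary edge runs (8.75, -1.83)→(10.00, -4.00); distance from the point to it = 1.34 mm. The point is not inside any of the regions above, so it lies outside the cross-section (1.34 mm from the nearest boundary).

outside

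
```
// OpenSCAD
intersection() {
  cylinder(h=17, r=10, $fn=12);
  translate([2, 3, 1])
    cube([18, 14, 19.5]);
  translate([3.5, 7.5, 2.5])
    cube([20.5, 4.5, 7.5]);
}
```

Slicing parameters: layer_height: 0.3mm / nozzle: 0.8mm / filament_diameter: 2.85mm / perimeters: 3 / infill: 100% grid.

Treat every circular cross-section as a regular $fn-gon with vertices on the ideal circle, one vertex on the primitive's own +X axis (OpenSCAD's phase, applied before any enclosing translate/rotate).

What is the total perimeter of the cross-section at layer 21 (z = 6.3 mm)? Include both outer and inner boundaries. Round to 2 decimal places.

7.42 mm

At z = 6.3 mm: the cylinder: section is a regular 12-gon, circumradius r=10 (perimeter = 2·12·10.000·sin(180°/12) = 62.12 mm); the cube at (2, 3) (footprint 18×14) is included at this height (perimeter 64.00 mm); the cube at (3.5, 7.5) is present — its section is the full 20.5×4.5 rectangle (perimeter 50.00 mm); Taking the intersection: the 18×14 cube at (2, 3) partially overlaps the r=10 cylinder; clipping to the common part keeps 32.74 mm²; the 20.5×4.5 cube at (3.5, 7.5) partially overlaps the running intersection; clipping to the common part keeps 2.71 mm² — boundary = 7.42 mm. Overall, the cross-section is a single solid region. Total boundary length (outer) = 7.42 mm.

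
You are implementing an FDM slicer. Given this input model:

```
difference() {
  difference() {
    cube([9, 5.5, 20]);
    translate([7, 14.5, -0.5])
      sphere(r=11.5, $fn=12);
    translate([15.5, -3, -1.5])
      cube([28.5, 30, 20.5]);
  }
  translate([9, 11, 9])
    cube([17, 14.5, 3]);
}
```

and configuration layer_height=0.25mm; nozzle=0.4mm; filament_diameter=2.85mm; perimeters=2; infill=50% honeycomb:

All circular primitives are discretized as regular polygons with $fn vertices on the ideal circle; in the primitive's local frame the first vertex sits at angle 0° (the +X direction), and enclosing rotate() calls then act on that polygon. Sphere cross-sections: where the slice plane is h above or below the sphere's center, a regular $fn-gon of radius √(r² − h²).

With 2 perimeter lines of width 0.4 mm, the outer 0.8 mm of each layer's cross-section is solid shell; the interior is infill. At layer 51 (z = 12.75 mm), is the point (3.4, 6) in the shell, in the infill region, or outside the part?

At z = 12.75 mm: the cube (footprint 9×5.5) is included at this height; the sphere at (7, 14.5) is not intersected at this z (|z−center|=13.250 > r=11.5); the 28.5×30 cube at (15.5, -3) contributes its full rectangle; After the difference (first − rest): starting from the 9×5.5 cube, the 28.5×30 cube at (15.5, -3) misses the remaining region (no effect) — 1 connected region; the cube at (9, 11) does not reach this height (z outside [9, 12]); Taking the first minus the rest: none of the subtracted shapes is present at this height, so that combined region is unchanged — 1 connected region. Overall, the cross-section is a single solid region. The nearest boundary edge runs (0.00, 5.50)→(9.00, 5.50); distance from the point to it = 0.50 mm. The point is not inside any of the regions above, so it lies outside the cross-section (0.50 mm from the nearest boundary).

outside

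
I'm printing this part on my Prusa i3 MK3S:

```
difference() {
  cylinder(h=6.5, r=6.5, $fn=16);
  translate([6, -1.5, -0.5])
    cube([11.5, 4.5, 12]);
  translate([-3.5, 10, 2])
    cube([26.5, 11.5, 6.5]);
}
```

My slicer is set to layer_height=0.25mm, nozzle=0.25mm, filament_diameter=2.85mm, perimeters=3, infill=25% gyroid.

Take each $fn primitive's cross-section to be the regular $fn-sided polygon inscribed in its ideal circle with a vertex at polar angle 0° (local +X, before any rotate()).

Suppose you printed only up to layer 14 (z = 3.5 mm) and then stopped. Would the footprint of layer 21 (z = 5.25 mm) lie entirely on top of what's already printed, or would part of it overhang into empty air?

Compare the two slices. At z = 3.5: the r=6.5 cylinder contributes a regular 16-gon of circumradius 6.5 (area = (16/2)·6.500²·sin(360°/16) = 129.35 mm²); the cube at (6, -1.5) is present — its section is the full 11.5×4.5 rectangle (area 51.75 mm²); the cube at (-3.5, 10) (footprint 26.5×11.5) is included at this height (area 304.75 mm²); Taking the first minus the rest: starting from the r=6.5 cylinder (129.35 mm²), the 11.5×4.5 cube at (6, -1.5) partially overlaps it — only the 1.15 mm² overlap (of its 51.75 mm²) is removed, clipping the outline; the 26.5×11.5 cube at (-3.5, 10) misses the remaining region (no effect) — area = 128.19 mm². At z = 5.25: the cylinder: section is a regular 16-gon, circumradius r=6.5 (area = (16/2)·6.500²·sin(360°/16) = 129.35 mm²); the cube at (6, -1.5) is present — its section is the full 11.5×4.5 rectangle (area 51.75 mm²); the 26.5×11.5 cube at (-3.5, 10) contributes its full rectangle (area 304.75 mm²); After the difference (first − rest): starting from the r=6.5 cylinder (129.35 mm²), the 11.5×4.5 cube at (6, -1.5) partially overlaps it — only the 1.15 mm² overlap (of its 51.75 mm²) is removed, clipping the outline; the 26.5×11.5 cube at (-3.5, 10) misses the remaining region (no effect) — area = 128.19 mm². Checking containment: the cross-section at z = 5.25 is a subset of the cross-section at z = 3.5.

entirely on top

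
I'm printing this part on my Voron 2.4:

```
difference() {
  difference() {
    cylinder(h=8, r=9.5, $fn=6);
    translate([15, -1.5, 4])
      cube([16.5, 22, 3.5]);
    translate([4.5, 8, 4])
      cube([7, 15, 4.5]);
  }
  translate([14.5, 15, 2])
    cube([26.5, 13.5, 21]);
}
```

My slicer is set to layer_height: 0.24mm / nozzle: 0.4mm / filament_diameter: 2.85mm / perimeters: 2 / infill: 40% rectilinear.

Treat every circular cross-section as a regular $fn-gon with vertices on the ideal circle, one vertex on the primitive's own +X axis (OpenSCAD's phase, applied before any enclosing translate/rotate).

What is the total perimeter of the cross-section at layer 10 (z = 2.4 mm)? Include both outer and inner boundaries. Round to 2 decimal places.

At z = 2.4 mm: the cylinder: section is a regular 6-gon, circumradius r=9.5 (perimeter = 2·6·9.500·sin(180°/6) = 57.00 mm); the cube at (15, -1.5) does not reach this height (z outside [4, 7.5]); the cube at (4.5, 8) is absent (z outside [4, 8.5]); Subtracting the remaining from the first: none of the subtracted shapes is present at this height, so the r=9.5 cylinder is unchanged — boundary = 57.00 mm; the 26.5×13.5 cube at (14.5, 15) contributes its full rectangle (perimeter 80.00 mm); After the difference (first − rest): starting from that combined region, the 26.5×13.5 cube at (14.5, 15) misses the remaining region (no effect) — boundary = 57.00 mm. Overall, the cross-section is a single solid region. Total boundary length (outer) = 57.00 mm.

57.00 mm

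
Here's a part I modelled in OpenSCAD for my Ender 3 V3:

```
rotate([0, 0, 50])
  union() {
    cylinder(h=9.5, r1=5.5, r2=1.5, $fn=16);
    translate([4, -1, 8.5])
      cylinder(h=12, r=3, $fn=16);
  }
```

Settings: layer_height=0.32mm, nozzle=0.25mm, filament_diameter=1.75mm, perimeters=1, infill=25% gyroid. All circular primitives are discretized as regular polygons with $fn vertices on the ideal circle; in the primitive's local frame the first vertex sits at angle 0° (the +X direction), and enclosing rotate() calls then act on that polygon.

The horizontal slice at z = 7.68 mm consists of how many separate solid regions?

1

At z = 7.68 mm: the cone contributes a regular 16-gon of circumradius 2.266 (interpolated between r1=5.5 and r2=1.5 at t=0.808); the cylinder at (4, -1) does not reach this height (z outside [8.5, 20.5]); Merging all regions: only the cone is present, so the union is just that shape — 1 connected region; (whole slice rotated 50° about Z — lengths, areas and connectivity unchanged). The result has 1 disconnected region.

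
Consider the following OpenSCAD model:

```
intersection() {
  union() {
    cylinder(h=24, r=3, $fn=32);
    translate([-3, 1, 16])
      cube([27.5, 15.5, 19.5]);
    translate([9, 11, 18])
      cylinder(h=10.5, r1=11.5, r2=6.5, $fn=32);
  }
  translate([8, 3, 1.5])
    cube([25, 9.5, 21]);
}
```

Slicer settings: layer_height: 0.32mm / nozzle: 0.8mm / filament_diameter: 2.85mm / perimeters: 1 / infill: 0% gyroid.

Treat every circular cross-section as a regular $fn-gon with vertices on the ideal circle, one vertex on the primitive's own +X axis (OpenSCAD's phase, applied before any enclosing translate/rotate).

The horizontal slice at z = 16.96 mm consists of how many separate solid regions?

1

At z = 16.96 mm: the cylinder: section is a regular 32-gon, circumradius r=3; the 27.5×15.5 cube at (-3, 1) contributes its full rectangle; the cone at (9, 11) is not intersected at this z (z outside [18, 28.5]); Taking the union: the regions partially overlap (shared area 8.18 mm²), so overlapping operands fuse into one piece — 1 connected region; the cube at (8, 3) is present — its section is the full 25×9.5 rectangle; After intersecting: the 25×9.5 cube at (8, 3) partially overlaps that combined region; clipping to the common part keeps 156.75 mm² — 1 connected region. The result has 1 disconnected region.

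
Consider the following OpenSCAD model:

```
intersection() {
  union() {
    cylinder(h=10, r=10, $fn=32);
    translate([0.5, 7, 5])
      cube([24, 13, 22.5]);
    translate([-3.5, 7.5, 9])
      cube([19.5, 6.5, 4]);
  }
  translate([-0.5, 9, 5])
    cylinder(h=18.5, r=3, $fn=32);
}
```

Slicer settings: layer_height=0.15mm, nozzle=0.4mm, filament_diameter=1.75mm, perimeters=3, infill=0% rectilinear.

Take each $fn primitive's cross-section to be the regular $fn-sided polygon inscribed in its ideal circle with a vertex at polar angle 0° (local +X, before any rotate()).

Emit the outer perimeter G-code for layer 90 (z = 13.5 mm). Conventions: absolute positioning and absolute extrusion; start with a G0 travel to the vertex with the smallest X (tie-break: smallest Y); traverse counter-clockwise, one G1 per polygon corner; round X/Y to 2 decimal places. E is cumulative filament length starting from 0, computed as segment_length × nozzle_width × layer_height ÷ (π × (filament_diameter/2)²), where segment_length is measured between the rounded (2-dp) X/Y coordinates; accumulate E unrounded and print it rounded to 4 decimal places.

G0 X0.50 Y7.00 Z13.50
G1 X1.72 Y7.00 E0.0304
G1 X1.99 Y7.33 E0.0411
G1 X2.27 Y7.85 E0.0558
G1 X2.44 Y8.41 E0.0704
G1 X2.50 Y9.00 E0.0852
G1 X2.44 Y9.59 E0.1000
G1 X2.27 Y10.15 E0.1146
G1 X1.99 Y10.67 E0.1293
G1 X1.62 Y11.12 E0.1439
G1 X1.17 Y11.49 E0.1584
G1 X0.65 Y11.77 E0.1731
G1 X0.50 Y11.82 E0.1771
G1 X0.50 Y7.00 E0.2973

At z = 13.5 mm: the cylinder is absent (z outside [0, 10]); the cube at (0.5, 7) (footprint 24×13) is included at this height; the cube at (-3.5, 7.5) does not reach this height (z outside [9, 13]); Taking the union: only the 24×13 cube at (0.5, 7) is present, so the union is just that shape — 1 connected region; the cylinder at (-0.5, 9): section is a regular 32-gon, circumradius r=3; Taking the intersection: the r=3 cylinder at (-0.5, 9) partially overlaps the result so far; clipping to the common part keeps 7.59 mm² — 1 connected region. The outline is a single polygon with 13 vertices. Extrusion per mm of travel: 0.4 × 0.15 / (π × 0.875²) = 0.024945. Accumulating E over each segment gives final E = 0.2973.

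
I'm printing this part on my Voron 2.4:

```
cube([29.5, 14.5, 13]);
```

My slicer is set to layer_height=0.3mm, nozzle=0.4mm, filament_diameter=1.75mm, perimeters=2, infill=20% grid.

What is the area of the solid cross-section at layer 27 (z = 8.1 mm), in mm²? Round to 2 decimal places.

At z = 8.1 mm: the cube (footprint 29.5×14.5) is included at this height (area 427.75 mm²). Overall, the cross-section is a single solid region. Net area = 427.75 mm².

427.75 mm²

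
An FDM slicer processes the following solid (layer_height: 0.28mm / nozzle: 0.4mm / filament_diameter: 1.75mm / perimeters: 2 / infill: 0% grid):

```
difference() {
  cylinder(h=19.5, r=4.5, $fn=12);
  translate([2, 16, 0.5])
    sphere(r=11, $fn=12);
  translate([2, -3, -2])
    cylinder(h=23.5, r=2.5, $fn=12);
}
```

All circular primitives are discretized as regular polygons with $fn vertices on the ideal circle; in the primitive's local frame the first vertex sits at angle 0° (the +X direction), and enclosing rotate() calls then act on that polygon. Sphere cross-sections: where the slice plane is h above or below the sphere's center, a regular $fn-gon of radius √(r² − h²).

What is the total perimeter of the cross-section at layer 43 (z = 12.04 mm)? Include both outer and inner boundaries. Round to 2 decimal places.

At z = 12.04 mm: the cylinder: section is a regular 12-gon, circumradius r=4.5 (perimeter = 2·12·4.500·sin(180°/12) = 27.95 mm); the sphere at (2, 16) is absent (|z−center|=11.540 > r=11); the r=2.5 cylinder at (2, -3) gives a regular 12-gon of circumradius 2.5 (constant along its height) (perimeter = 2·12·2.500·sin(180°/12) = 15.53 mm); Taking the first minus the rest: starting from the r=4.5 cylinder, the r=2.5 cylinder at (2, -3) partially overlaps it — only the 12.10 mm² overlap (of its 18.75 mm²) is removed, clipping the outline — boundary = 30.68 mm. Overall, the cross-section is a single solid region. Total boundary length (outer) = 30.68 mm.

30.68 mm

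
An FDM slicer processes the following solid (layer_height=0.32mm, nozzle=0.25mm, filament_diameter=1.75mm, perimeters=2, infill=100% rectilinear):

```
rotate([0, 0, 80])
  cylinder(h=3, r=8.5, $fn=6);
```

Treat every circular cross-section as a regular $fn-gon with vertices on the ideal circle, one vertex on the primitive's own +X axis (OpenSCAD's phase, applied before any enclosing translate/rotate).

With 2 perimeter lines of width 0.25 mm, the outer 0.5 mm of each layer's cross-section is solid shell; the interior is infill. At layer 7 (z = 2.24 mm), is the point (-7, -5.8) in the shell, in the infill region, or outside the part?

At z = 2.24 mm: the r=8.5 cylinder gives a regular 6-gon of circumradius 8.5 (constant along its height); (rotated 80° about Z; rotation is an isometry so areas/perimeters/island counts are preserved). Overall, the cross-section is a single solid region. Undo the 80° rotation: the query point maps to (-6.927, 5.886) in the un-rotated model frame. The nearest boundary edge runs (-4.25, 7.36)→(-8.50, 0.00); distance from the point to it = 1.58 mm. The point is not inside any of the regions above, so it lies outside the cross-section (1.58 mm from the nearest boundary).

outside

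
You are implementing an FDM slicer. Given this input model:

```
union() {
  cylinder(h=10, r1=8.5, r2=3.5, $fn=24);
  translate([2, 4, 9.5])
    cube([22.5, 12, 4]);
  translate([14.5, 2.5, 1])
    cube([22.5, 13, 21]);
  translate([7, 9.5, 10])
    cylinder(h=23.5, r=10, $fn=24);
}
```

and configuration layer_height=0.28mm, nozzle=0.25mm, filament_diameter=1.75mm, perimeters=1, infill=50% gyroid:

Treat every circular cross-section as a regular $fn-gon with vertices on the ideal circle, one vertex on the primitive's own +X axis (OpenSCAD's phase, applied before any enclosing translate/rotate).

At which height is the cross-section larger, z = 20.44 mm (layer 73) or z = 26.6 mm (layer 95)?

layer 73 (z = 20.44 mm)

Layer 73 (z = 20.44): the cone is absent (z outside [0, 10]); the cube at (2, 4) is absent (z outside [9.5, 13.5]); the cube at (14.5, 2.5) (footprint 22.5×13) is included at this height (area 292.50 mm²); the r=10 cylinder at (7, 9.5) gives a regular 24-gon of circumradius 10 (constant along its height) (area = (24/2)·10.000²·sin(360°/24) = 310.58 mm²); Combining (union): the regions partially overlap — summed areas 603.08 mm² minus the doubly-counted overlap 21.72 mm² gives 581.36 mm² — area = 581.36 mm². So its area = 581.36 mm². Layer 95 (z = 26.6): the cone is absent (z outside [0, 10]); the cube at (2, 4) is absent (z outside [9.5, 13.5]); the cube at (14.5, 2.5) is absent (z outside [1, 22]); the r=10 cylinder at (7, 9.5) gives a regular 24-gon of circumradius 10 (constant along its height) (area = (24/2)·10.000²·sin(360°/24) = 310.58 mm²); Combining (union): only the r=10 cylinder at (7, 9.5) is present, so the union is just that shape — area = 310.58 mm². So its area = 310.58 mm². Layer 73 is larger (581.36 vs 310.58 mm²).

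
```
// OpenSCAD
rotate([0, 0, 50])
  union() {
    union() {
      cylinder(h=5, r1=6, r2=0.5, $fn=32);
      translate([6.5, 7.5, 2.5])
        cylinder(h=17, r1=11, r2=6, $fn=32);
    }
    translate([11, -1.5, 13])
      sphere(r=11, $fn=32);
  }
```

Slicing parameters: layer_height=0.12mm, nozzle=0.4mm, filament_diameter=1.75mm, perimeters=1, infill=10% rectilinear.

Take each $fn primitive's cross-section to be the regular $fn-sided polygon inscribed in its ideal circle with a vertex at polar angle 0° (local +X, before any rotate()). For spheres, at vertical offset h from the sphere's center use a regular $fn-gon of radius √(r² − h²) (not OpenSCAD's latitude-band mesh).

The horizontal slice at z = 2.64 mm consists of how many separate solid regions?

At z = 2.64 mm: the cone contributes a regular 32-gon of circumradius 3.096 (interpolated between r1=6 and r2=0.5 at t=0.528); the cone at (6.5, 7.5) (r1=11→r2=6) has section circumradius 10.959 here — a regular 32-gon; Taking the union: the regions partially overlap (shared area 20.20 mm²), so overlapping operands fuse into one piece — 1 connected region; the sphere at (11, -1.5): section is a regular 32-gon, circumradius = √(r²−h²) = √(11²−10.36²) = 3.697; Combining (union): the regions partially overlap (shared area 26.14 mm²), so overlapping operands fuse into one piece — 1 connected region; (rotated 50° about Z; rotation is an isometry so areas/perimeters/island counts are preserved). The result has 1 disconnected region.

1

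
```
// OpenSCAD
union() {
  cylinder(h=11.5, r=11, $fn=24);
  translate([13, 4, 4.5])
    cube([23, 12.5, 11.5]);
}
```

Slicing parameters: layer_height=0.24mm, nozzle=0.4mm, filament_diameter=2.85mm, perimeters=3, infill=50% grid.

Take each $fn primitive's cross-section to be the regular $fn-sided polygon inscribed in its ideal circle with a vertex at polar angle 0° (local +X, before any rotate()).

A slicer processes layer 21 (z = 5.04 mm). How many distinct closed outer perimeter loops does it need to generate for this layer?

At z = 5.04 mm: the cylinder: section is a regular 24-gon, circumradius r=11; the 23×12.5 cube at (13, 4) contributes its full rectangle; Combining (union): the 2 present regions are separate (no shared area or edge), so areas and boundary lengths simply add and each stays a separate island — 2 connected regions. The result has 2 disconnected regions.

2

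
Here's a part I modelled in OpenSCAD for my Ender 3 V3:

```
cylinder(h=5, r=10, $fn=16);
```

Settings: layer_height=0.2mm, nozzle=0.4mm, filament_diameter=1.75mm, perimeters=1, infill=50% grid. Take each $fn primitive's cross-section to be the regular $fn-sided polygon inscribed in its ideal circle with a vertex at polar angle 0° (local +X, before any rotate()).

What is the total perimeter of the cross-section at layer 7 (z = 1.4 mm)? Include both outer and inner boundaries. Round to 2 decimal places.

At z = 1.4 mm: the r=10 cylinder contributes a regular 16-gon of circumradius 10 (perimeter = 2·16·10.000·sin(180°/16) = 62.43 mm). Overall, the cross-section is a single solid region. Total boundary length (outer) = 62.43 mm.

62.43 mm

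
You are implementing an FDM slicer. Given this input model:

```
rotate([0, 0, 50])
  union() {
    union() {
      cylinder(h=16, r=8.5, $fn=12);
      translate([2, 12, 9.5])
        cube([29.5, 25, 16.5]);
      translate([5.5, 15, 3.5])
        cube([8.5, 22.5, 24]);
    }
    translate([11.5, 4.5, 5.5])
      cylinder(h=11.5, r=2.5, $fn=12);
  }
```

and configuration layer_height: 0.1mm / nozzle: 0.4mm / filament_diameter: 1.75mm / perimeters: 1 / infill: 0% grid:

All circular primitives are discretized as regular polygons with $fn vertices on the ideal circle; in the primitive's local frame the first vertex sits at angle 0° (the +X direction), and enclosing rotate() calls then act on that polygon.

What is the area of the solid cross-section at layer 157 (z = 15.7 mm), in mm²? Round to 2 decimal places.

977.25 mm²

At z = 15.7 mm: the r=8.5 cylinder gives a regular 12-gon of circumradius 8.5 (constant along its height) (area = (12/2)·8.500²·sin(360°/12) = 216.75 mm²); the cube at (2, 12) is present — its section is the full 29.5×25 rectangle (area 737.50 mm²); the cube at (5.5, 15) is present — its section is the full 8.5×22.5 rectangle (area 191.25 mm²); Merging all regions: the regions partially overlap — summed areas 1145.50 mm² minus the doubly-counted overlap 187.00 mm² gives 958.50 mm² — area = 958.50 mm²; the cylinder at (11.5, 4.5): section is a regular 12-gon, circumradius r=2.5 (area = (12/2)·2.500²·sin(360°/12) = 18.75 mm²); Taking the union: the 2 present regions are separate (no shared area or edge), so areas and boundary lengths simply add and each stays a separate island — area = 977.25 mm²; (whole slice rotated 50° about Z — lengths, areas and connectivity unchanged). Overall, the cross-section has 3 separate islands. Net area = 977.25 mm².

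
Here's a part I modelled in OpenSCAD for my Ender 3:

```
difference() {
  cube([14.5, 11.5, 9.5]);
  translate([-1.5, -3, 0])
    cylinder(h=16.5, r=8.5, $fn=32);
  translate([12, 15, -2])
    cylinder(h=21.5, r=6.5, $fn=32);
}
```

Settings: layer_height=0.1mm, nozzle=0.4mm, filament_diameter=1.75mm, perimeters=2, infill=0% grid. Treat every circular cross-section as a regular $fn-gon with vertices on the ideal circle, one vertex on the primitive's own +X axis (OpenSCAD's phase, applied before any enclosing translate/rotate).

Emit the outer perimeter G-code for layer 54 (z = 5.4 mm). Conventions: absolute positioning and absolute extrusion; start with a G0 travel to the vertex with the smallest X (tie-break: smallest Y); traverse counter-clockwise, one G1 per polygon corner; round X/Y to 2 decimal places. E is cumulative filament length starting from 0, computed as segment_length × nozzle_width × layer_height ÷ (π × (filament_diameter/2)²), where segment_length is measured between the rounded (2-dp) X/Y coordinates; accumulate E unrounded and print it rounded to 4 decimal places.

At z = 5.4 mm: the 14.5×11.5 cube contributes its full rectangle; the cylinder at (-1.5, -3): section is a regular 32-gon, circumradius r=8.5; the r=6.5 cylinder at (12, 15) gives a regular 32-gon of circumradius 6.5 (constant along its height); Subtracting the remaining from the first: starting from the 14.5×11.5 cube, the r=8.5 cylinder at (-1.5, -3) partially overlaps it — only the 23.37 mm² overlap (of its 225.52 mm²) is removed, clipping the outline; the r=6.5 cylinder at (12, 15) partially overlaps it — only the 18.49 mm² overlap (of its 131.88 mm²) is removed, clipping the outline — 1 connected region. The outline is a single polygon with 20 vertices. Extrusion per mm of travel: 0.4 × 0.1 / (π × 0.875²) = 0.016630. Accumulating E over each segment gives final E = 0.7912.

G0 X0.00 Y5.35 Z5.40
G1 X0.16 Y5.34 E0.0027
G1 X1.75 Y4.85 E0.0303
G1 X3.22 Y4.07 E0.0580
G1 X4.51 Y3.01 E0.0858
G1 X5.57 Y1.72 E0.1135
G1 X6.35 Y0.25 E0.1412
G1 X6.43 Y0.00 E0.1456
G1 X14.50 Y0.00 E0.2798
G1 X14.50 Y9.00 E0.4295
G1 X14.49 Y8.99 E0.4297
G1 X13.27 Y8.62 E0.4509
G1 X12.00 Y8.50 E0.4721
G1 X10.73 Y8.62 E0.4933
G1 X9.51 Y8.99 E0.5145
G1 X8.39 Y9.60 E0.5357
G1 X7.40 Y10.40 E0.5569
G1 X6.60 Y11.39 E0.5781
G1 X6.54 Y11.50 E0.5802
G1 X0.00 Y11.50 E0.6889
G1 X0.00 Y5.35 E0.7912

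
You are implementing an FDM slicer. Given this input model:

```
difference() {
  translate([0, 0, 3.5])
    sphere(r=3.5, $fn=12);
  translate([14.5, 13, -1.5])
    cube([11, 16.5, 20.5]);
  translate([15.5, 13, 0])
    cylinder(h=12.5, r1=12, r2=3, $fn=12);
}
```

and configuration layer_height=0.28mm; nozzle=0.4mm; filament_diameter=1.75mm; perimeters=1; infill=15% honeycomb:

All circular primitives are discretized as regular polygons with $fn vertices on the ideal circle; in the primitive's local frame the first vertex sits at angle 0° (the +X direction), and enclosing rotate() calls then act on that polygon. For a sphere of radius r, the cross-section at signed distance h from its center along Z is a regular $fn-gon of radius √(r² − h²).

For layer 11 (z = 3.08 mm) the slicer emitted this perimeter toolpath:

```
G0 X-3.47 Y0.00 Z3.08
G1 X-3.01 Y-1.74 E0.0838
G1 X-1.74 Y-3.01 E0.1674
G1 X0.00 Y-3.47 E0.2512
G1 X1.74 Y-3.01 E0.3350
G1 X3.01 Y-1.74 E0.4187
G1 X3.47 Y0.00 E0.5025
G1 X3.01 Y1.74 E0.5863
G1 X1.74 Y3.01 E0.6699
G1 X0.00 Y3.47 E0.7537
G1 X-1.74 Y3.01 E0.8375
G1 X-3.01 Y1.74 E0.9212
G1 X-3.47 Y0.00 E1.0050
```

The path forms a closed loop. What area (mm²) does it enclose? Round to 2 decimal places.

Apply the shoelace formula to the sequence of (X, Y) vertices; enclosed area = 36.22 mm².

36.22 mm²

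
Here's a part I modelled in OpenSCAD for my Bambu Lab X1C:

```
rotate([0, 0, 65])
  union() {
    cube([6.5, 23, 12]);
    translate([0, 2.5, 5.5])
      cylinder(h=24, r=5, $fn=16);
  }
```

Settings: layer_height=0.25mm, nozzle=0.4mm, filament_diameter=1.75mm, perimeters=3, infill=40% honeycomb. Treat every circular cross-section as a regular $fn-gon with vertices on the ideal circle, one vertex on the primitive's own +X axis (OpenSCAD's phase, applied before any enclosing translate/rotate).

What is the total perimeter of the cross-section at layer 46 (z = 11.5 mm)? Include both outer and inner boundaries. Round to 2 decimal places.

68.03 mm

At z = 11.5 mm: the cube is present — its section is the full 6.5×23 rectangle (perimeter 59.00 mm); the cylinder at (0, 2.5): section is a regular 16-gon, circumradius r=5 (perimeter = 2·16·5.000·sin(180°/16) = 31.21 mm); Merging all regions: the regions partially overlap (shared area 30.93 mm²), so the edge portions inside another operand are dropped and the merged outline is re-measured after clipping — boundary = 68.03 mm; (rotated 65° about Z; rotation is an isometry so areas/perimeters/island counts are preserved). Overall, the cross-section is a single solid region. Total boundary length (outer) = 68.03 mm.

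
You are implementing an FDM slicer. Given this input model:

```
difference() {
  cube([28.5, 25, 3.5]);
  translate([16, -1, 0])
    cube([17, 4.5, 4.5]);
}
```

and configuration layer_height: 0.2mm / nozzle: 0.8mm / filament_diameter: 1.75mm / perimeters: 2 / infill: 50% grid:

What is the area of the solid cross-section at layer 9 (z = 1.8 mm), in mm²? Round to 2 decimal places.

At z = 1.8 mm: the cube is present — its section is the full 28.5×25 rectangle (area 712.50 mm²); the cube at (16, -1) (footprint 17×4.5) is included at this height (area 76.50 mm²); After the difference (first − rest): starting from the 28.5×25 cube (712.50 mm²), the 17×4.5 cube at (16, -1) partially overlaps it — only the 43.75 mm² overlap (of its 76.50 mm²) is removed, clipping the outline — area = 668.75 mm². Overall, the cross-section is a single solid region. Net area = 668.75 mm².

668.75 mm²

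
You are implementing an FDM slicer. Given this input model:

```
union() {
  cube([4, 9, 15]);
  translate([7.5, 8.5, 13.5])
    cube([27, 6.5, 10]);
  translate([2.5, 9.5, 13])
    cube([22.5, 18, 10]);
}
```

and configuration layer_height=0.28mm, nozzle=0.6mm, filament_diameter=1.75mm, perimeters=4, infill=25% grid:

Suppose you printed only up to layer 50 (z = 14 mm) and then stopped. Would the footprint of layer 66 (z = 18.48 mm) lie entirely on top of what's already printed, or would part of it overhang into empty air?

entirely on top

Compare the two slices. At z = 14: the cube (footprint 4×9) is included at this height (area 36.00 mm²); the cube at (7.5, 8.5) (footprint 27×6.5) is included at this height (area 175.50 mm²); the cube at (2.5, 9.5) is present — its section is the full 22.5×18 rectangle (area 405.00 mm²); Combining (union): the regions partially overlap — summed areas 616.50 mm² minus the doubly-counted overlap 96.25 mm² gives 520.25 mm² — area = 520.25 mm². At z = 18.48: the cube does not reach this height (z outside [0, 15]); the 27×6.5 cube at (7.5, 8.5) contributes its full rectangle (area 175.50 mm²); the cube at (2.5, 9.5) (footprint 22.5×18) is included at this height (area 405.00 mm²); Taking the union: the regions partially overlap — summed areas 580.50 mm² minus the doubly-counted overlap 96.25 mm² gives 484.25 mm² — area = 484.25 mm². Checking containment: the cross-section at z = 18.48 is a subset of the cross-section at z = 14.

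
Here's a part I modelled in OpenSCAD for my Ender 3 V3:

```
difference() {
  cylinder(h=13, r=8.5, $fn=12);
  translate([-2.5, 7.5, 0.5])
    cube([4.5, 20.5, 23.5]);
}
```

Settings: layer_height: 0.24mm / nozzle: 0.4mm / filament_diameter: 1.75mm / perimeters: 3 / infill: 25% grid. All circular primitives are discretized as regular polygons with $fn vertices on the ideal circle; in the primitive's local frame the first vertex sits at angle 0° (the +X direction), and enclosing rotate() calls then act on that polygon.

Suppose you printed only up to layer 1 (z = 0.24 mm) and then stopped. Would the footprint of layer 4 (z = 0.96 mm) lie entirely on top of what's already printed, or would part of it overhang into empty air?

Compare the two slices. At z = 0.24: the cylinder: section is a regular 12-gon, circumradius r=8.5 (area = (12/2)·8.500²·sin(360°/12) = 216.75 mm²); the cube at (-2.5, 7.5) is absent (z outside [0.5, 24]); Subtracting the remaining from the first: none of the subtracted shapes is present at this height, so the r=8.5 cylinder is unchanged — area = 216.75 mm². At z = 0.96: the r=8.5 cylinder contributes a regular 12-gon of circumradius 8.5 (area = (12/2)·8.500²·sin(360°/12) = 216.75 mm²); the cube at (-2.5, 7.5) is present — its section is the full 4.5×20.5 rectangle (area 92.25 mm²); Subtracting the remaining from the first: starting from the r=8.5 cylinder (216.75 mm²), the 4.5×20.5 cube at (-2.5, 7.5) partially overlaps it — only the 3.13 mm² overlap (of its 92.25 mm²) is removed, clipping the outline — area = 213.62 mm². Checking containment: the cross-section at z = 0.96 is a subset of the cross-section at z = 0.24.

entirely on top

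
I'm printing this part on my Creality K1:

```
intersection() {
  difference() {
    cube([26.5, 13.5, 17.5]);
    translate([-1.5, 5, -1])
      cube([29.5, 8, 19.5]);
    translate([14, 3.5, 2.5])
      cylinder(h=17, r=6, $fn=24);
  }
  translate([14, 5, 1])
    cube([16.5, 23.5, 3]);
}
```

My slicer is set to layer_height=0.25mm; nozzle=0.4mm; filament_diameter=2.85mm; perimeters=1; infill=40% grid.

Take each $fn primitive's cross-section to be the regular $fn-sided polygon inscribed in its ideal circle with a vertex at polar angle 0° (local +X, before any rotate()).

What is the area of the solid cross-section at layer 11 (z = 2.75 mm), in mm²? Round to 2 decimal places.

At z = 2.75 mm: the cube is present — its section is the full 26.5×13.5 rectangle (area 357.75 mm²); the cube at (-1.5, 5) is present — its section is the full 29.5×8 rectangle (area 236.00 mm²); the cylinder at (14, 3.5): section is a regular 24-gon, circumradius r=6 (area = (24/2)·6.000²·sin(360°/24) = 111.81 mm²); Subtracting the remaining from the first: starting from the 26.5×13.5 cube (357.75 mm²), the 29.5×8 cube at (-1.5, 5) partially overlaps it — only the 212.00 mm² overlap (of its 236.00 mm²) is removed, clipping the outline; the r=6 cylinder at (14, 3.5) partially overlaps it — only the 56.93 mm² overlap (of its 111.81 mm²) is removed, clipping the outline — area = 88.82 mm²; the 16.5×23.5 cube at (14, 5) contributes its full rectangle (area 387.75 mm²); Keeping only the common overlap: the 16.5×23.5 cube at (14, 5) partially overlaps that combined region; clipping to the common part keeps 6.25 mm² — area = 6.25 mm². Overall, the cross-section is a single solid region. Net area = 6.25 mm².

6.25 mm²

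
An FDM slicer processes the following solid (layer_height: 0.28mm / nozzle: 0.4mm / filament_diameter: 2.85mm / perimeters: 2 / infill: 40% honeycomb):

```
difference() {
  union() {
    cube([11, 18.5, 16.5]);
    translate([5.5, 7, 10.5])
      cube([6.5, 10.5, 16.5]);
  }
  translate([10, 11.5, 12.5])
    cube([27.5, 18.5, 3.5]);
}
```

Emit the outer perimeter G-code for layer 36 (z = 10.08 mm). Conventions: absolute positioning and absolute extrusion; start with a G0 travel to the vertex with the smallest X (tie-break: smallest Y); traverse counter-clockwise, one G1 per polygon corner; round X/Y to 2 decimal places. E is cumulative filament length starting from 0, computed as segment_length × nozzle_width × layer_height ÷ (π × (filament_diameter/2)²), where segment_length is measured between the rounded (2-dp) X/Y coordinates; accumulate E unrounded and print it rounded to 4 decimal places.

At z = 10.08 mm: the cube is present — its section is the full 11×18.5 rectangle; the cube at (5.5, 7) does not reach this height (z outside [10.5, 27]); Merging all regions: only the 11×18.5 cube is present, so the union is just that shape — 1 connected region; the cube at (10, 11.5) does not reach this height (z outside [12.5, 16]); Taking the first minus the rest: none of the subtracted shapes is present at this height, so the result so far is unchanged — 1 connected region. The outline is a single polygon with 4 vertices. Extrusion per mm of travel: 0.4 × 0.28 / (π × 1.425²) = 0.017557. Accumulating E over each segment gives final E = 1.0358.

G0 X0.00 Y0.00 Z10.08
G1 X11.00 Y0.00 E0.1931
G1 X11.00 Y18.50 E0.5179
G1 X0.00 Y18.50 E0.7110
G1 X0.00 Y0.00 E1.0358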